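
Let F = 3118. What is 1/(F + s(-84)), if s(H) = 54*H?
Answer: -1/1418 ≈ -0.00070522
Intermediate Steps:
1/(F + s(-84)) = 1/(3118 + 54*(-84)) = 1/(3118 - 4536) = 1/(-1418) = -1/1418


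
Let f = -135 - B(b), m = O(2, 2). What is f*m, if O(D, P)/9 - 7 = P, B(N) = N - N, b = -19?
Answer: -10935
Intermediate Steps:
B(N) = 0
O(D, P) = 63 + 9*P
m = 81 (m = 63 + 9*2 = 63 + 18 = 81)
f = -135 (f = -135 - 1*0 = -135 + 0 = -135)
f*m = -135*81 = -10935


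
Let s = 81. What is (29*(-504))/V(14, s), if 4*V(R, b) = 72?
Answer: -812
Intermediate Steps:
V(R, b) = 18 (V(R, b) = (¼)*72 = 18)
(29*(-504))/V(14, s) = (29*(-504))/18 = -14616*1/18 = -812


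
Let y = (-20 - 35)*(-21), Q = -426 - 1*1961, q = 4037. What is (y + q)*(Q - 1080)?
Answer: -18000664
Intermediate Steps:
Q = -2387 (Q = -426 - 1961 = -2387)
y = 1155 (y = -55*(-21) = 1155)
(y + q)*(Q - 1080) = (1155 + 4037)*(-2387 - 1080) = 5192*(-3467) = -18000664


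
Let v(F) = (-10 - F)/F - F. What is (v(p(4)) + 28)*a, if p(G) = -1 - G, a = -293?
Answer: -9962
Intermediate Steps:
v(F) = -F + (-10 - F)/F (v(F) = (-10 - F)/F - F = -F + (-10 - F)/F)
(v(p(4)) + 28)*a = ((-1 - (-1 - 1*4) - 10/(-1 - 1*4)) + 28)*(-293) = ((-1 - (-1 - 4) - 10/(-1 - 4)) + 28)*(-293) = ((-1 - 1*(-5) - 10/(-5)) + 28)*(-293) = ((-1 + 5 - 10*(-⅕)) + 28)*(-293) = ((-1 + 5 + 2) + 28)*(-293) = (6 + 28)*(-293) = 34*(-293) = -9962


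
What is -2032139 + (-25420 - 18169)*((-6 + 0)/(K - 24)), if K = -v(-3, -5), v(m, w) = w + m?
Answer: -16387879/8 ≈ -2.0485e+6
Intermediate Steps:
v(m, w) = m + w
K = 8 (K = -(-3 - 5) = -1*(-8) = 8)
-2032139 + (-25420 - 18169)*((-6 + 0)/(K - 24)) = -2032139 + (-25420 - 18169)*((-6 + 0)/(8 - 24)) = -2032139 - (-261534)/(-16) = -2032139 - (-261534)*(-1)/16 = -2032139 - 43589*3/8 = -2032139 - 130767/8 = -16387879/8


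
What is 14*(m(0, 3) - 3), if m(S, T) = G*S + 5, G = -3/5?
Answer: 28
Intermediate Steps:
G = -3/5 (G = -3*1/5 = -3/5 ≈ -0.60000)
m(S, T) = 5 - 3*S/5 (m(S, T) = -3*S/5 + 5 = 5 - 3*S/5)
14*(m(0, 3) - 3) = 14*((5 - 3/5*0) - 3) = 14*((5 + 0) - 3) = 14*(5 - 3) = 14*2 = 28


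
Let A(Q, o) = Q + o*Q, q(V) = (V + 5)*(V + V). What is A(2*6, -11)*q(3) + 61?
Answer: -5699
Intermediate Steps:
q(V) = 2*V*(5 + V) (q(V) = (5 + V)*(2*V) = 2*V*(5 + V))
A(Q, o) = Q + Q*o
A(2*6, -11)*q(3) + 61 = ((2*6)*(1 - 11))*(2*3*(5 + 3)) + 61 = (12*(-10))*(2*3*8) + 61 = -120*48 + 61 = -5760 + 61 = -5699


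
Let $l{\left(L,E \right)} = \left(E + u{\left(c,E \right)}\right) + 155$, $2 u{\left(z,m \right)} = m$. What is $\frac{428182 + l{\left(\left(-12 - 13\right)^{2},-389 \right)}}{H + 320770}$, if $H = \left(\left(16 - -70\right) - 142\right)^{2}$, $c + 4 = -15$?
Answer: $\frac{855507}{647812} \approx 1.3206$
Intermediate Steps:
$c = -19$ ($c = -4 - 15 = -19$)
$u{\left(z,m \right)} = \frac{m}{2}$
$l{\left(L,E \right)} = 155 + \frac{3 E}{2}$ ($l{\left(L,E \right)} = \left(E + \frac{E}{2}\right) + 155 = \frac{3 E}{2} + 155 = 155 + \frac{3 E}{2}$)
$H = 3136$ ($H = \left(\left(16 + 70\right) - 142\right)^{2} = \left(86 - 142\right)^{2} = \left(-56\right)^{2} = 3136$)
$\frac{428182 + l{\left(\left(-12 - 13\right)^{2},-389 \right)}}{H + 320770} = \frac{428182 + \left(155 + \frac{3}{2} \left(-389\right)\right)}{3136 + 320770} = \frac{428182 + \left(155 - \frac{1167}{2}\right)}{323906} = \left(428182 - \frac{857}{2}\right) \frac{1}{323906} = \frac{855507}{2} \cdot \frac{1}{323906} = \frac{855507}{647812}$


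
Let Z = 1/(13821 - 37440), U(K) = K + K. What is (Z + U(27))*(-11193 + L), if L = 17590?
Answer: 8158893725/23619 ≈ 3.4544e+5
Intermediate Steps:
U(K) = 2*K
Z = -1/23619 (Z = 1/(-23619) = -1/23619 ≈ -4.2339e-5)
(Z + U(27))*(-11193 + L) = (-1/23619 + 2*27)*(-11193 + 17590) = (-1/23619 + 54)*6397 = (1275425/23619)*6397 = 8158893725/23619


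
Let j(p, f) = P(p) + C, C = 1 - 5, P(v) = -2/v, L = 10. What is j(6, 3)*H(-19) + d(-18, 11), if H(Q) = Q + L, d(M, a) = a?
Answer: 50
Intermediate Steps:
H(Q) = 10 + Q (H(Q) = Q + 10 = 10 + Q)
C = -4
j(p, f) = -4 - 2/p (j(p, f) = -2/p - 4 = -4 - 2/p)
j(6, 3)*H(-19) + d(-18, 11) = (-4 - 2/6)*(10 - 19) + 11 = (-4 - 2*⅙)*(-9) + 11 = (-4 - ⅓)*(-9) + 11 = -13/3*(-9) + 11 = 39 + 11 = 50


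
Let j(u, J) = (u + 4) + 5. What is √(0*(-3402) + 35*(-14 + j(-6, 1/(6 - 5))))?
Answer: I*√385 ≈ 19.621*I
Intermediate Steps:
j(u, J) = 9 + u (j(u, J) = (4 + u) + 5 = 9 + u)
√(0*(-3402) + 35*(-14 + j(-6, 1/(6 - 5)))) = √(0*(-3402) + 35*(-14 + (9 - 6))) = √(0 + 35*(-14 + 3)) = √(0 + 35*(-11)) = √(0 - 385) = √(-385) = I*√385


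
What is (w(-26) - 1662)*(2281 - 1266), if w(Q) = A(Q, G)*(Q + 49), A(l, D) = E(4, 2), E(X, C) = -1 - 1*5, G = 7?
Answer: -1827000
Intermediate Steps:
E(X, C) = -6 (E(X, C) = -1 - 5 = -6)
A(l, D) = -6
w(Q) = -294 - 6*Q (w(Q) = -6*(Q + 49) = -6*(49 + Q) = -294 - 6*Q)
(w(-26) - 1662)*(2281 - 1266) = ((-294 - 6*(-26)) - 1662)*(2281 - 1266) = ((-294 + 156) - 1662)*1015 = (-138 - 1662)*1015 = -1800*1015 = -1827000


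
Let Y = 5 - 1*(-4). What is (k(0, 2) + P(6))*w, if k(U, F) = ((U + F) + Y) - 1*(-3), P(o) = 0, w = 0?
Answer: 0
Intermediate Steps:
Y = 9 (Y = 5 + 4 = 9)
k(U, F) = 12 + F + U (k(U, F) = ((U + F) + 9) - 1*(-3) = ((F + U) + 9) + 3 = (9 + F + U) + 3 = 12 + F + U)
(k(0, 2) + P(6))*w = ((12 + 2 + 0) + 0)*0 = (14 + 0)*0 = 14*0 = 0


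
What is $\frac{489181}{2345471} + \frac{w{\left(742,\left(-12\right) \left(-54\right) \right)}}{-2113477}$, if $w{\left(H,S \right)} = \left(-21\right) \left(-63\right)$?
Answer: $\frac{1030769734204}{4957099012667} \approx 0.20794$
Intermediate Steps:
$w{\left(H,S \right)} = 1323$
$\frac{489181}{2345471} + \frac{w{\left(742,\left(-12\right) \left(-54\right) \right)}}{-2113477} = \frac{489181}{2345471} + \frac{1323}{-2113477} = 489181 \cdot \frac{1}{2345471} + 1323 \left(- \frac{1}{2113477}\right) = \frac{489181}{2345471} - \frac{1323}{2113477} = \frac{1030769734204}{4957099012667}$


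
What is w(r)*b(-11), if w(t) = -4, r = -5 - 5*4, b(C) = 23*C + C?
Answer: 1056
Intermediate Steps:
b(C) = 24*C
r = -25 (r = -5 - 20 = -25)
w(r)*b(-11) = -96*(-11) = -4*(-264) = 1056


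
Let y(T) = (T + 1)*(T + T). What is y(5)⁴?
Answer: 12960000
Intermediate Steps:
y(T) = 2*T*(1 + T) (y(T) = (1 + T)*(2*T) = 2*T*(1 + T))
y(5)⁴ = (2*5*(1 + 5))⁴ = (2*5*6)⁴ = 60⁴ = 12960000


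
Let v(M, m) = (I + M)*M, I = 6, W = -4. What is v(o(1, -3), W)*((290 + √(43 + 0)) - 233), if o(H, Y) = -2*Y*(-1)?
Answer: 0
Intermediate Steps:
o(H, Y) = 2*Y (o(H, Y) = -(-2)*Y = 2*Y)
v(M, m) = M*(6 + M) (v(M, m) = (6 + M)*M = M*(6 + M))
v(o(1, -3), W)*((290 + √(43 + 0)) - 233) = ((2*(-3))*(6 + 2*(-3)))*((290 + √(43 + 0)) - 233) = (-6*(6 - 6))*((290 + √43) - 233) = (-6*0)*(57 + √43) = 0*(57 + √43) = 0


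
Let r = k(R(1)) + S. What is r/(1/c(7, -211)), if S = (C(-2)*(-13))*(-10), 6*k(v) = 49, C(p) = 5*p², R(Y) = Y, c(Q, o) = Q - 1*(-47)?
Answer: 140841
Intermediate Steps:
c(Q, o) = 47 + Q (c(Q, o) = Q + 47 = 47 + Q)
k(v) = 49/6 (k(v) = (⅙)*49 = 49/6)
S = 2600 (S = ((5*(-2)²)*(-13))*(-10) = ((5*4)*(-13))*(-10) = (20*(-13))*(-10) = -260*(-10) = 2600)
r = 15649/6 (r = 49/6 + 2600 = 15649/6 ≈ 2608.2)
r/(1/c(7, -211)) = 15649/(6*(1/(47 + 7))) = 15649/(6*(1/54)) = (15649/6)*54 = 140841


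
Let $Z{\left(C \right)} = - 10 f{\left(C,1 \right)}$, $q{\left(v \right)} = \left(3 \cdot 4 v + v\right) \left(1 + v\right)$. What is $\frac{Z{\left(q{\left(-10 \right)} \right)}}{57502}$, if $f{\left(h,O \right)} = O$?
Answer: $- \frac{5}{28751} \approx -0.00017391$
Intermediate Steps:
$q{\left(v \right)} = 13 v \left(1 + v\right)$ ($q{\left(v \right)} = \left(12 v + v\right) \left(1 + v\right) = 13 v \left(1 + v\right)$)
$Z{\left(C \right)} = -10$ ($Z{\left(C \right)} = \left(-10\right) 1 = -10$)
$\frac{Z{\left(q{\left(-10 \right)} \right)}}{57502} = - \frac{10}{57502} = \left(-10\right) \frac{1}{57502} = - \frac{5}{28751}$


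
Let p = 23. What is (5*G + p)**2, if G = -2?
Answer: 169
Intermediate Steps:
(5*G + p)**2 = (5*(-2) + 23)**2 = (-10 + 23)**2 = 13**2 = 169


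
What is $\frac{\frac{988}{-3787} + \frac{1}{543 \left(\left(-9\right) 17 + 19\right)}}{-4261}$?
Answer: $\frac{71892643}{1174117246134} \approx 6.1231 \cdot 10^{-5}$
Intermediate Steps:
$\frac{\frac{988}{-3787} + \frac{1}{543 \left(\left(-9\right) 17 + 19\right)}}{-4261} = \left(988 \left(- \frac{1}{3787}\right) + \frac{1}{543 \left(-153 + 19\right)}\right) \left(- \frac{1}{4261}\right) = \left(- \frac{988}{3787} + \frac{1}{543 \left(-134\right)}\right) \left(- \frac{1}{4261}\right) = \left(- \frac{988}{3787} + \frac{1}{543} \left(- \frac{1}{134}\right)\right) \left(- \frac{1}{4261}\right) = \left(- \frac{988}{3787} - \frac{1}{72762}\right) \left(- \frac{1}{4261}\right) = \left(- \frac{71892643}{275549694}\right) \left(- \frac{1}{4261}\right) = \frac{71892643}{1174117246134}$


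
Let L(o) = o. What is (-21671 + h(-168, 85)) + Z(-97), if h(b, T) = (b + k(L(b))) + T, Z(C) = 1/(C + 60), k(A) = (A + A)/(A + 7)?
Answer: -18510901/851 ≈ -21752.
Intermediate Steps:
k(A) = 2*A/(7 + A) (k(A) = (2*A)/(7 + A) = 2*A/(7 + A))
Z(C) = 1/(60 + C)
h(b, T) = T + b + 2*b/(7 + b) (h(b, T) = (b + 2*b/(7 + b)) + T = T + b + 2*b/(7 + b))
(-21671 + h(-168, 85)) + Z(-97) = (-21671 + (2*(-168) + (7 - 168)*(85 - 168))/(7 - 168)) + 1/(60 - 97) = (-21671 + (-336 - 161*(-83))/(-161)) + 1/(-37) = (-21671 - (-336 + 13363)/161) - 1/37 = (-21671 - 1/161*13027) - 1/37 = (-21671 - 1861/23) - 1/37 = -500294/23 - 1/37 = -18510901/851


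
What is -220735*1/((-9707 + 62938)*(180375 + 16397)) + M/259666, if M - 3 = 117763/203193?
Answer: -183092718763313/25120545980459507028 ≈ -7.2886e-6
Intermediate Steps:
M = 727342/203193 (M = 3 + 117763/203193 = 727342/203193 ≈ 3.5796)
-220735*1/((-9707 + 62938)*(180375 + 16397)) + M/259666 = -220735*1/((-9707 + 62938)*(180375 + 16397)) + (727342/203193)/259666 = -220735/(196772*53231) + (727342/203193)*(1/259666) = -220735/10474370332 + 33061/2398286979 = -183092718763313/25120545980459507028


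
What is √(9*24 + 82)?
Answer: √298 ≈ 17.263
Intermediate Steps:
√(9*24 + 82) = √(216 + 82) = √298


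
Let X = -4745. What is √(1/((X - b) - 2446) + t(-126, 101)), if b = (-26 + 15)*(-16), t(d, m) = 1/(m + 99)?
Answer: √105598578/147340 ≈ 0.069744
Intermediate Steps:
t(d, m) = 1/(99 + m)
b = 176 (b = -11*(-16) = 176)
√(1/((X - b) - 2446) + t(-126, 101)) = √(1/((-4745 - 1*176) - 2446) + 1/(99 + 101)) = √(1/((-4745 - 176) - 2446) + 1/200) = √(1/(-4921 - 2446) + 1/200) = √(1/(-7367) + 1/200) = √(-1/7367 + 1/200) = √(7167/1473400) = √105598578/147340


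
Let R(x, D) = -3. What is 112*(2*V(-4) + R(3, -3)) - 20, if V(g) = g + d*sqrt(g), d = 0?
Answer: -1252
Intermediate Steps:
V(g) = g (V(g) = g + 0*sqrt(g) = g + 0 = g)
112*(2*V(-4) + R(3, -3)) - 20 = 112*(2*(-4) - 3) - 20 = 112*(-8 - 3) - 20 = 112*(-11) - 20 = -1232 - 20 = -1252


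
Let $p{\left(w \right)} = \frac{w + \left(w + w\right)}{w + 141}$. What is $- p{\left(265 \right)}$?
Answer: $- \frac{795}{406} \approx -1.9581$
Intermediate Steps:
$p{\left(w \right)} = \frac{3 w}{141 + w}$ ($p{\left(w \right)} = \frac{w + 2 w}{141 + w} = \frac{3 w}{141 + w}$)
$- p{\left(265 \right)} = - \frac{3 \cdot 265}{141 + 265} = - \frac{3 \cdot 265}{406} = \left(-1\right) \frac{795}{406} = - \frac{795}{406}$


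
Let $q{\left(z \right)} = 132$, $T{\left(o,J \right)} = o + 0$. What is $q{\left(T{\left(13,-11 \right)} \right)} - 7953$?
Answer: $-7821$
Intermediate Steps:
$T{\left(o,J \right)} = o$
$q{\left(T{\left(13,-11 \right)} \right)} - 7953 = 132 - 7953 = -7821$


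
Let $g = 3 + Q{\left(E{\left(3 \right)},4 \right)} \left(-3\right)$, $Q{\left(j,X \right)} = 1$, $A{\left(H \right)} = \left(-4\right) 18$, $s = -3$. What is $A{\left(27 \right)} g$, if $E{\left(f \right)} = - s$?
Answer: $0$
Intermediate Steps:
$A{\left(H \right)} = -72$
$E{\left(f \right)} = 3$ ($E{\left(f \right)} = \left(-1\right) \left(-3\right) = 3$)
$g = 0$ ($g = 3 + 1 \left(-3\right) = 3 - 3 = 0$)
$A{\left(27 \right)} g = \left(-72\right) 0 = 0$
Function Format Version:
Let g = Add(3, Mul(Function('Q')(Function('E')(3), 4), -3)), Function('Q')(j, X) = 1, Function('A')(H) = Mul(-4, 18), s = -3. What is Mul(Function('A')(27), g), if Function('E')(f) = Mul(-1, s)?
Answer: 0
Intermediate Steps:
Function('A')(H) = -72
Function('E')(f) = 3 (Function('E')(f) = Mul(-1, -3) = 3)
g = 0 (g = Add(3, Mul(1, -3)) = Add(3, -3) = 0)
Mul(Function('A')(27), g) = Mul(-72, 0) = 0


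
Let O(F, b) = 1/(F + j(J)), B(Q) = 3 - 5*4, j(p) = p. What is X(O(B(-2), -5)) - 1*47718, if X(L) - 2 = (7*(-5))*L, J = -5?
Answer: -1049717/22 ≈ -47714.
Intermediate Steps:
B(Q) = -17 (B(Q) = 3 - 20 = -17)
O(F, b) = 1/(-5 + F) (O(F, b) = 1/(F - 5) = 1/(-5 + F))
X(L) = 2 - 35*L (X(L) = 2 + (7*(-5))*L = 2 - 35*L)
X(O(B(-2), -5)) - 1*47718 = (2 - 35/(-5 - 17)) - 1*47718 = (2 - 35/(-22)) - 47718 = (2 - 35*(-1/22)) - 47718 = (2 + 35/22) - 47718 = 79/22 - 47718 = -1049717/22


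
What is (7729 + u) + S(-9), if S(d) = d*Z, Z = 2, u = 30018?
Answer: 37729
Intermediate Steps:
S(d) = 2*d (S(d) = d*2 = 2*d)
(7729 + u) + S(-9) = (7729 + 30018) + 2*(-9) = 37747 - 18 = 37729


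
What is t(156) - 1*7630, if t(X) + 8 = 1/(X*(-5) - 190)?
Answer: -7408861/970 ≈ -7638.0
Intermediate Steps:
t(X) = -8 + 1/(-190 - 5*X) (t(X) = -8 + 1/(X*(-5) - 190) = -8 + 1/(-5*X - 190) = -8 + 1/(-190 - 5*X))
t(156) - 1*7630 = (-1521 - 40*156)/(5*(38 + 156)) - 1*7630 = (1/5)*(-1521 - 6240)/194 - 7630 = (1/5)*(1/194)*(-7761) - 7630 = -7761/970 - 7630 = -7408861/970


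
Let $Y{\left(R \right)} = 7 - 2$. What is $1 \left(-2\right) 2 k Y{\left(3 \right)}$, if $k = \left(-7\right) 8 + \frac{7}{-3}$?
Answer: $\frac{3500}{3} \approx 1166.7$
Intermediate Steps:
$Y{\left(R \right)} = 5$
$k = - \frac{175}{3}$ ($k = -56 + 7 \left(- \frac{1}{3}\right) = -56 - \frac{7}{3} = - \frac{175}{3} \approx -58.333$)
$1 \left(-2\right) 2 k Y{\left(3 \right)} = 1 \left(-2\right) 2 \left(- \frac{175}{3}\right) 5 = \left(-2\right) 2 \left(- \frac{175}{3}\right) 5 = \left(-4\right) \left(- \frac{175}{3}\right) 5 = \frac{700}{3} \cdot 5 = \frac{3500}{3}$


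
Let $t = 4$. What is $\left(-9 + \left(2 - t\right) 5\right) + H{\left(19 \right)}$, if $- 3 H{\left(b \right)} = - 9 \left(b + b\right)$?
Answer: $95$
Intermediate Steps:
$H{\left(b \right)} = 6 b$ ($H{\left(b \right)} = - \frac{\left(-9\right) \left(b + b\right)}{3} = - \frac{\left(-9\right) 2 b}{3} = - \frac{\left(-18\right) b}{3} = 6 b$)
$\left(-9 + \left(2 - t\right) 5\right) + H{\left(19 \right)} = \left(-9 + \left(2 - 4\right) 5\right) + 6 \cdot 19 = \left(-9 + \left(2 - 4\right) 5\right) + 114 = \left(-9 - 10\right) + 114 = -19 + 114 = 95$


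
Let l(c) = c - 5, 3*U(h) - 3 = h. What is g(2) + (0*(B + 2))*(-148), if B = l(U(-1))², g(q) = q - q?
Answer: 0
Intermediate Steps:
U(h) = 1 + h/3
g(q) = 0
l(c) = -5 + c
B = 169/9 (B = (-5 + (1 + (⅓)*(-1)))² = (-5 + (1 - ⅓))² = (-5 + ⅔)² = (-13/3)² = 169/9 ≈ 18.778)
g(2) + (0*(B + 2))*(-148) = 0 + (0*(169/9 + 2))*(-148) = 0 + (0*(187/9))*(-148) = 0 + 0*(-148) = 0 + 0 = 0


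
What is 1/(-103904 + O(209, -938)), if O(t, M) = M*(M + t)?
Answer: 1/579898 ≈ 1.7244e-6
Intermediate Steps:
1/(-103904 + O(209, -938)) = 1/(-103904 - 938*(-938 + 209)) = 1/(-103904 - 938*(-729)) = 1/(-103904 + 683802) = 1/579898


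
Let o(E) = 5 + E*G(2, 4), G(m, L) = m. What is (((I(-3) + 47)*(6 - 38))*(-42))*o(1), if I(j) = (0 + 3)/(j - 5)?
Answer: 438648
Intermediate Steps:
I(j) = 3/(-5 + j)
o(E) = 5 + 2*E (o(E) = 5 + E*2 = 5 + 2*E)
(((I(-3) + 47)*(6 - 38))*(-42))*o(1) = (((3/(-5 - 3) + 47)*(6 - 38))*(-42))*(5 + 2*1) = (((3/(-8) + 47)*(-32))*(-42))*(5 + 2) = (((3*(-⅛) + 47)*(-32))*(-42))*7 = (((-3/8 + 47)*(-32))*(-42))*7 = (((373/8)*(-32))*(-42))*7 = -1492*(-42)*7 = 62664*7 = 438648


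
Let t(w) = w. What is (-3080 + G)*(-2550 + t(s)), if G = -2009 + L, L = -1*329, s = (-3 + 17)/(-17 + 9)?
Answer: 27650763/2 ≈ 1.3825e+7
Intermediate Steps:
s = -7/4 (s = 14/(-8) = 14*(-⅛) = -7/4 ≈ -1.7500)
L = -329
G = -2338 (G = -2009 - 329 = -2338)
(-3080 + G)*(-2550 + t(s)) = (-3080 - 2338)*(-2550 - 7/4) = -5418*(-10207/4) = 27650763/2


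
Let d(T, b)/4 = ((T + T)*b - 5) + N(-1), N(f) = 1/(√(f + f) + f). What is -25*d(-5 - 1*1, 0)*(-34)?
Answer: -54400/3 - 3400*I*√2/3 ≈ -18133.0 - 1602.8*I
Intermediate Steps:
N(f) = 1/(f + √2*√f) (N(f) = 1/(√(2*f) + f) = 1/(√2*√f + f) = 1/(f + √2*√f))
d(T, b) = -20 + 4/(-1 + I*√2) + 8*T*b (d(T, b) = 4*(((T + T)*b - 5) + 1/(-1 + √2*√(-1))) = 4*(((2*T)*b - 5) + 1/(-1 + √2*I)) = 4*((2*T*b - 5) + 1/(-1 + I*√2)) = 4*((-5 + 2*T*b) + 1/(-1 + I*√2)) = 4*(-5 + 1/(-1 + I*√2) + 2*T*b) = -20 + 4/(-1 + I*√2) + 8*T*b)
-25*d(-5 - 1*1, 0)*(-34) = -25*(-64/3 + 8*(-5 - 1*1)*0 - 4*I*√2/3)*(-34) = -25*(-64/3 + 8*(-5 - 1)*0 - 4*I*√2/3)*(-34) = -25*(-64/3 + 8*(-6)*0 - 4*I*√2/3)*(-34) = -25*(-64/3 + 0 - 4*I*√2/3)*(-34) = -25*(-64/3 - 4*I*√2/3)*(-34) = (1600/3 + 100*I*√2/3)*(-34) = -54400/3 - 3400*I*√2/3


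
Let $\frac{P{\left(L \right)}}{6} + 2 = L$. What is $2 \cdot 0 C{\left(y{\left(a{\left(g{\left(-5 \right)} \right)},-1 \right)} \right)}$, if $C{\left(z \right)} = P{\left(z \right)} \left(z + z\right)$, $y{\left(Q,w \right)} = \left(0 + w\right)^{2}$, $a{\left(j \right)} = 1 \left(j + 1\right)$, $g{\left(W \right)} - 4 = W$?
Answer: $0$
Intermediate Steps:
$g{\left(W \right)} = 4 + W$
$P{\left(L \right)} = -12 + 6 L$
$a{\left(j \right)} = 1 + j$ ($a{\left(j \right)} = 1 \left(1 + j\right) = 1 + j$)
$y{\left(Q,w \right)} = w^{2}$
$C{\left(z \right)} = 2 z \left(-12 + 6 z\right)$ ($C{\left(z \right)} = \left(-12 + 6 z\right) \left(z + z\right) = \left(-12 + 6 z\right) 2 z = 2 z \left(-12 + 6 z\right)$)
$2 \cdot 0 C{\left(y{\left(a{\left(g{\left(-5 \right)} \right)},-1 \right)} \right)} = 2 \cdot 0 \cdot 12 \left(-1\right)^{2} \left(-2 + \left(-1\right)^{2}\right) = 0 \cdot 12 \cdot 1 \left(-2 + 1\right) = 0 \cdot 12 \cdot 1 \left(-1\right) = 0 \left(-12\right) = 0$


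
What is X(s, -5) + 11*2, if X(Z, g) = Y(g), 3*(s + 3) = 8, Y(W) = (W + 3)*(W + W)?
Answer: 42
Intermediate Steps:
Y(W) = 2*W*(3 + W) (Y(W) = (3 + W)*(2*W) = 2*W*(3 + W))
s = -1/3 (s = -3 + (1/3)*8 = -3 + 8/3 = -1/3 ≈ -0.33333)
X(Z, g) = 2*g*(3 + g)
X(s, -5) + 11*2 = 2*(-5)*(3 - 5) + 11*2 = 2*(-5)*(-2) + 22 = 20 + 22 = 42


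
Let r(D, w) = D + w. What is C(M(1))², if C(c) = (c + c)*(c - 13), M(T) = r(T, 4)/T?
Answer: 6400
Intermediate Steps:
M(T) = (4 + T)/T (M(T) = (T + 4)/T = (4 + T)/T)
C(c) = 2*c*(-13 + c) (C(c) = (2*c)*(-13 + c) = 2*c*(-13 + c))
C(M(1))² = (2*((4 + 1)/1)*(-13 + (4 + 1)/1))² = (2*(1*5)*(-13 + 1*5))² = (2*5*(-13 + 5))² = (2*5*(-8))² = (-80)² = 6400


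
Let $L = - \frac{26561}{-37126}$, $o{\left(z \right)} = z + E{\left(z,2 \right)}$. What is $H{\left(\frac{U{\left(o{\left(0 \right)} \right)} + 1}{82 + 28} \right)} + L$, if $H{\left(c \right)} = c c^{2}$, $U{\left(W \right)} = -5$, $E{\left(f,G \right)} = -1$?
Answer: $\frac{4418789367}{6176838250} \approx 0.71538$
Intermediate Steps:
$o{\left(z \right)} = -1 + z$ ($o{\left(z \right)} = z - 1 = -1 + z$)
$H{\left(c \right)} = c^{3}$
$L = \frac{26561}{37126}$ ($L = \left(-26561\right) \left(- \frac{1}{37126}\right) = \frac{26561}{37126} \approx 0.71543$)
$H{\left(\frac{U{\left(o{\left(0 \right)} \right)} + 1}{82 + 28} \right)} + L = \left(\frac{-5 + 1}{82 + 28}\right)^{3} + \frac{26561}{37126} = \left(- \frac{4}{110}\right)^{3} + \frac{26561}{37126} = \left(\left(-4\right) \frac{1}{110}\right)^{3} + \frac{26561}{37126} = \left(- \frac{2}{55}\right)^{3} + \frac{26561}{37126} = - \frac{8}{166375} + \frac{26561}{37126} = \frac{4418789367}{6176838250}$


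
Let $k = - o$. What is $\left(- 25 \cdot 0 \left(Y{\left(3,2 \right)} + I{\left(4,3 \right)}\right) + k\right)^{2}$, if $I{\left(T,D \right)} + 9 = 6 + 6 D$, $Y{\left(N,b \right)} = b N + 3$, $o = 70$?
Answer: $4900$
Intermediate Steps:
$Y{\left(N,b \right)} = 3 + N b$ ($Y{\left(N,b \right)} = N b + 3 = 3 + N b$)
$I{\left(T,D \right)} = -3 + 6 D$ ($I{\left(T,D \right)} = -9 + \left(6 + 6 D\right) = -3 + 6 D$)
$k = -70$ ($k = \left(-1\right) 70 = -70$)
$\left(- 25 \cdot 0 \left(Y{\left(3,2 \right)} + I{\left(4,3 \right)}\right) + k\right)^{2} = \left(- 25 \cdot 0 \left(\left(3 + 3 \cdot 2\right) + \left(-3 + 6 \cdot 3\right)\right) - 70\right)^{2} = \left(- 25 \cdot 0 \left(\left(3 + 6\right) + \left(-3 + 18\right)\right) - 70\right)^{2} = \left(- 25 \cdot 0 \left(9 + 15\right) - 70\right)^{2} = \left(- 25 \cdot 0 \cdot 24 - 70\right)^{2} = \left(\left(-25\right) 0 - 70\right)^{2} = \left(0 - 70\right)^{2} = \left(-70\right)^{2} = 4900$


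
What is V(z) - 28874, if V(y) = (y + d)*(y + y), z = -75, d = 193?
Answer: -46574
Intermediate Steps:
V(y) = 2*y*(193 + y) (V(y) = (y + 193)*(y + y) = (193 + y)*(2*y) = 2*y*(193 + y))
V(z) - 28874 = 2*(-75)*(193 - 75) - 28874 = 2*(-75)*118 - 28874 = -17700 - 28874 = -46574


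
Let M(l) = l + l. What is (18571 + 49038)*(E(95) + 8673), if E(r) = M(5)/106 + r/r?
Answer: 31081682743/53 ≈ 5.8645e+8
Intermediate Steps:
M(l) = 2*l
E(r) = 58/53 (E(r) = (2*5)/106 + r/r = 10*(1/106) + 1 = 5/53 + 1 = 58/53)
(18571 + 49038)*(E(95) + 8673) = (18571 + 49038)*(58/53 + 8673) = 67609*(459727/53) = 31081682743/53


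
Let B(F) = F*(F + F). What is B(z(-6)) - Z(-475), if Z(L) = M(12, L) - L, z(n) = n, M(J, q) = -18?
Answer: -385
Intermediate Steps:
Z(L) = -18 - L
B(F) = 2*F² (B(F) = F*(2*F) = 2*F²)
B(z(-6)) - Z(-475) = 2*(-6)² - (-18 - 1*(-475)) = 2*36 - (-18 + 475) = 72 - 1*457 = 72 - 457 = -385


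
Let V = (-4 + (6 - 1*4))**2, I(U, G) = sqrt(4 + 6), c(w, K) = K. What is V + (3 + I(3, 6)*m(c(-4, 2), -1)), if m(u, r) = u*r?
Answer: 7 - 2*sqrt(10) ≈ 0.67544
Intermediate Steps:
m(u, r) = r*u
I(U, G) = sqrt(10)
V = 4 (V = (-4 + (6 - 4))**2 = (-4 + 2)**2 = (-2)**2 = 4)
V + (3 + I(3, 6)*m(c(-4, 2), -1)) = 4 + (3 + sqrt(10)*(-1*2)) = 4 + (3 + sqrt(10)*(-2)) = 4 + (3 - 2*sqrt(10)) = 7 - 2*sqrt(10)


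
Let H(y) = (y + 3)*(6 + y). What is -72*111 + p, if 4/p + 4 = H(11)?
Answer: -935062/117 ≈ -7992.0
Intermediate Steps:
H(y) = (3 + y)*(6 + y)
p = 2/117 (p = 4/(-4 + (18 + 11**2 + 9*11)) = 4/(-4 + (18 + 121 + 99)) = 4/(-4 + 238) = 4/234 = 4*(1/234) = 2/117 ≈ 0.017094)
-72*111 + p = -72*111 + 2/117 = -7992 + 2/117 = -935062/117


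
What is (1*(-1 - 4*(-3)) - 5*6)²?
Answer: 361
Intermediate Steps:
(1*(-1 - 4*(-3)) - 5*6)² = (1*(-1 + 12) - 30)² = (1*11 - 30)² = (11 - 30)² = (-19)² = 361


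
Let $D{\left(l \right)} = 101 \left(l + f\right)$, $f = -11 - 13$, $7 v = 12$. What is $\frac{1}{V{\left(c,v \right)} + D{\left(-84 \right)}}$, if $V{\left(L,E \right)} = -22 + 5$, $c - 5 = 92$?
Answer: $- \frac{1}{10925} \approx -9.1533 \cdot 10^{-5}$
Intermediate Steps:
$v = \frac{12}{7}$ ($v = \frac{1}{7} \cdot 12 = \frac{12}{7} \approx 1.7143$)
$f = -24$
$c = 97$ ($c = 5 + 92 = 97$)
$D{\left(l \right)} = -2424 + 101 l$ ($D{\left(l \right)} = 101 \left(l - 24\right) = 101 \left(-24 + l\right) = -2424 + 101 l$)
$V{\left(L,E \right)} = -17$
$\frac{1}{V{\left(c,v \right)} + D{\left(-84 \right)}} = \frac{1}{-17 + \left(-2424 + 101 \left(-84\right)\right)} = \frac{1}{-17 - 10908} = \frac{1}{-10925} = - \frac{1}{10925}$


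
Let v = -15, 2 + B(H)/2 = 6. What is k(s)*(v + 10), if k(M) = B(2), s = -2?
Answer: -40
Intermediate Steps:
B(H) = 8 (B(H) = -4 + 2*6 = -4 + 12 = 8)
k(M) = 8
k(s)*(v + 10) = 8*(-15 + 10) = 8*(-5) = -40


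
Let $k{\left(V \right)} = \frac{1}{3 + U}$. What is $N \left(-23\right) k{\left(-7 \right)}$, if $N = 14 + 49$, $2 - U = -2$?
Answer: $-207$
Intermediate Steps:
$U = 4$ ($U = 2 - -2 = 2 + 2 = 4$)
$k{\left(V \right)} = \frac{1}{7}$ ($k{\left(V \right)} = \frac{1}{3 + 4} = \frac{1}{7}$)
$N = 63$
$N \left(-23\right) k{\left(-7 \right)} = 63 \left(-23\right) \frac{1}{7} = \left(-1449\right) \frac{1}{7} = -207$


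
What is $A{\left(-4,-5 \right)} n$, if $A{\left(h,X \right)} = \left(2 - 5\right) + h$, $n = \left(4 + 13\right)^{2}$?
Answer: $-2023$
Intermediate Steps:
$n = 289$ ($n = 17^{2} = 289$)
$A{\left(h,X \right)} = -3 + h$
$A{\left(-4,-5 \right)} n = \left(-3 - 4\right) 289 = \left(-7\right) 289 = -2023$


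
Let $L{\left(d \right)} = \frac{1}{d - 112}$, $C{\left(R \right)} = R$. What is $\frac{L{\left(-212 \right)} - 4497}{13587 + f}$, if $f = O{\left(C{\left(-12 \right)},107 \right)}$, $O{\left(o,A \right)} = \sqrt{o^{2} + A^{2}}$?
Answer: $- \frac{6598884341}{19936257408} + \frac{1457029 \sqrt{11593}}{59808772224} \approx -0.32838$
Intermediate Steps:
$O{\left(o,A \right)} = \sqrt{A^{2} + o^{2}}$
$L{\left(d \right)} = \frac{1}{-112 + d}$
$f = \sqrt{11593}$ ($f = \sqrt{107^{2} + \left(-12\right)^{2}} = \sqrt{11449 + 144} = \sqrt{11593} \approx 107.67$)
$\frac{L{\left(-212 \right)} - 4497}{13587 + f} = \frac{\frac{1}{-112 - 212} - 4497}{13587 + \sqrt{11593}} = \frac{\frac{1}{-324} - 4497}{13587 + \sqrt{11593}} = \frac{- \frac{1}{324} - 4497}{13587 + \sqrt{11593}} = - \frac{1457029}{324 \left(13587 + \sqrt{11593}\right)}$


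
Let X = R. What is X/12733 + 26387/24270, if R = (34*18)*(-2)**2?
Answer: 23258743/18178230 ≈ 1.2795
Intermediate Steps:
R = 2448 (R = 612*4 = 2448)
X = 2448
X/12733 + 26387/24270 = 2448/12733 + 26387/24270 = 2448*(1/12733) + 26387*(1/24270) = 144/749 + 26387/24270 = 23258743/18178230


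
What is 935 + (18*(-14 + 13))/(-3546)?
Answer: 184196/197 ≈ 935.00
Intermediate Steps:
935 + (18*(-14 + 13))/(-3546) = 935 + (18*(-1))*(-1/3546) = 935 - 18*(-1/3546) = 935 + 1/197 = 184196/197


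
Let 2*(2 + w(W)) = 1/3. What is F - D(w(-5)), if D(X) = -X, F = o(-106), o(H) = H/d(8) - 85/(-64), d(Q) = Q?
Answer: -2641/192 ≈ -13.755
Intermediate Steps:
o(H) = 85/64 + H/8 (o(H) = H/8 - 85/(-64) = H*(⅛) - 85*(-1/64) = H/8 + 85/64 = 85/64 + H/8)
w(W) = -11/6 (w(W) = -2 + (½)/3 = -2 + (½)*(⅓) = -2 + ⅙ = -11/6)
F = -763/64 (F = 85/64 + (⅛)*(-106) = 85/64 - 53/4 = -763/64 ≈ -11.922)
F - D(w(-5)) = -763/64 - (-1)*(-11)/6 = -763/64 - 1*11/6 = -763/64 - 11/6 = -2641/192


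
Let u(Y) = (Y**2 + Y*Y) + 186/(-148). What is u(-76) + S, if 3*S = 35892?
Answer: 1740091/74 ≈ 23515.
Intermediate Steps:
S = 11964 (S = (1/3)*35892 = 11964)
u(Y) = -93/74 + 2*Y**2 (u(Y) = (Y**2 + Y**2) + 186*(-1/148) = 2*Y**2 - 93/74 = -93/74 + 2*Y**2)
u(-76) + S = (-93/74 + 2*(-76)**2) + 11964 = (-93/74 + 2*5776) + 11964 = (-93/74 + 11552) + 11964 = 854755/74 + 11964 = 1740091/74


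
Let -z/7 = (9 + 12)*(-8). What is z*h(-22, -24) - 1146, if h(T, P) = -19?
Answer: -23490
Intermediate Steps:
z = 1176 (z = -7*(9 + 12)*(-8) = -147*(-8) = -7*(-168) = 1176)
z*h(-22, -24) - 1146 = 1176*(-19) - 1146 = -22344 - 1146 = -23490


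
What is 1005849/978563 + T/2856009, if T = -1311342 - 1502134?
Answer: 119550281653/2794784735067 ≈ 0.042776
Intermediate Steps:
T = -2813476
1005849/978563 + T/2856009 = 1005849/978563 - 2813476/2856009 = 119550281653/2794784735067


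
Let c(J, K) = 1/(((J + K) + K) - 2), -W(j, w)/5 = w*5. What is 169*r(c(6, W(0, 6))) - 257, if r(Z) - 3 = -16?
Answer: -2454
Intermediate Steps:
W(j, w) = -25*w (W(j, w) = -5*w*5 = -25*w)
c(J, K) = 1/(-2 + J + 2*K) (c(J, K) = 1/((J + 2*K) - 2) = 1/(-2 + J + 2*K))
r(Z) = -13 (r(Z) = 3 - 16 = -13)
169*r(c(6, W(0, 6))) - 257 = 169*(-13) - 257 = -2197 - 257 = -2454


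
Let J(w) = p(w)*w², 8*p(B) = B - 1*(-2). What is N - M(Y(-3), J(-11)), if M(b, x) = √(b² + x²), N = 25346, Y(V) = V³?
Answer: 25346 - 9*√15217/8 ≈ 25207.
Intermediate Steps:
p(B) = ¼ + B/8 (p(B) = (B - 1*(-2))/8 = (B + 2)/8 = (2 + B)/8 = ¼ + B/8)
J(w) = w²*(¼ + w/8) (J(w) = (¼ + w/8)*w² = w²*(¼ + w/8))
N - M(Y(-3), J(-11)) = 25346 - √(((-3)³)² + ((⅛)*(-11)²*(2 - 11))²) = 25346 - √((-27)² + ((⅛)*121*(-9))²) = 25346 - √(729 + (-1089/8)²) = 25346 - √(729 + 1185921/64) = 25346 - √(1232577/64) = 25346 - 9*√15217/8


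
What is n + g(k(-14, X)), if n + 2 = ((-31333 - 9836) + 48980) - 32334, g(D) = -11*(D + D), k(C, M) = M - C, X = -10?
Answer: -24613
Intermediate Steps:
g(D) = -22*D
n = -24525 (n = -2 + (((-31333 - 9836) + 48980) - 32334) = -2 + ((-41169 + 48980) - 32334) = -2 + (7811 - 32334) = -2 - 24523 = -24525)
n + g(k(-14, X)) = -24525 - 22*(-10 - 1*(-14)) = -24525 - 22*(-10 + 14) = -24525 - 22*4 = -24525 - 88 = -24613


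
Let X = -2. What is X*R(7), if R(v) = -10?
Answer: 20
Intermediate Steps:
X*R(7) = -2*(-10) = 20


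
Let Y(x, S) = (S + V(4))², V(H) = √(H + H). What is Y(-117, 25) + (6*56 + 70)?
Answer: 1039 + 100*√2 ≈ 1180.4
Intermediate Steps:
V(H) = √2*√H (V(H) = √(2*H) = √2*√H)
Y(x, S) = (S + 2*√2)² (Y(x, S) = (S + √2*√4)² = (S + √2*2)² = (S + 2*√2)²)
Y(-117, 25) + (6*56 + 70) = (25 + 2*√2)² + (6*56 + 70) = (25 + 2*√2)² + (336 + 70) = (25 + 2*√2)² + 406 = 406 + (25 + 2*√2)²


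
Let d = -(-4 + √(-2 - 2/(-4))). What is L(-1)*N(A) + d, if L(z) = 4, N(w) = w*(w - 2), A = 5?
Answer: 64 - I*√6/2 ≈ 64.0 - 1.2247*I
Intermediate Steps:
N(w) = w*(-2 + w)
d = 4 - I*√6/2 (d = -(-4 + √(-2 - 2*(-¼))) = -(-4 + √(-2 + ½)) = -(-4 + √(-3/2)) = -(-4 + I*√6/2) = 4 - I*√6/2 ≈ 4.0 - 1.2247*I)
L(-1)*N(A) + d = 4*(5*(-2 + 5)) + (4 - I*√6/2) = 4*(5*3) + (4 - I*√6/2) = 4*15 + (4 - I*√6/2) = 60 + (4 - I*√6/2) = 64 - I*√6/2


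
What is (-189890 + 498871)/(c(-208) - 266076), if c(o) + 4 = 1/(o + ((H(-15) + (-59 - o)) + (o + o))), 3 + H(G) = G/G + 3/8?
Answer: -1178144553/1014563048 ≈ -1.1612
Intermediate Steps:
H(G) = -13/8 (H(G) = -3 + (G/G + 3/8) = -3 + (1 + 3*(1/8)) = -3 + (1 + 3/8) = -3 + 11/8 = -13/8)
c(o) = -4 + 1/(-485/8 + 2*o) (c(o) = -4 + 1/(o + ((-13/8 + (-59 - o)) + (o + o))) = -4 + 1/(o + ((-485/8 - o) + 2*o)) = -4 + 1/(o + (-485/8 + o)) = -4 + 1/(-485/8 + 2*o))
(-189890 + 498871)/(c(-208) - 266076) = (-189890 + 498871)/(4*(487 - 16*(-208))/(-485 + 16*(-208)) - 266076) = 308981/(4*(487 + 3328)/(-485 - 3328) - 266076) = 308981/(4*3815/(-3813) - 266076) = 308981/(4*(-1/3813)*3815 - 266076) = 308981/(-15260/3813 - 266076) = 308981/(-1014563048/3813) = 308981*(-3813/1014563048) = -1178144553/1014563048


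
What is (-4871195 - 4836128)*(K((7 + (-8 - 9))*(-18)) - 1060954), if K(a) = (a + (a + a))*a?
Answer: 9355471370542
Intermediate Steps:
K(a) = 3*a**2 (K(a) = (a + 2*a)*a = (3*a)*a = 3*a**2)
(-4871195 - 4836128)*(K((7 + (-8 - 9))*(-18)) - 1060954) = (-4871195 - 4836128)*(3*((7 + (-8 - 9))*(-18))**2 - 1060954) = -9707323*(3*((7 - 17)*(-18))**2 - 1060954) = -9707323*(3*(-10*(-18))**2 - 1060954) = -9707323*(3*180**2 - 1060954) = -9707323*(3*32400 - 1060954) = -9707323*(97200 - 1060954) = -9707323*(-963754) = 9355471370542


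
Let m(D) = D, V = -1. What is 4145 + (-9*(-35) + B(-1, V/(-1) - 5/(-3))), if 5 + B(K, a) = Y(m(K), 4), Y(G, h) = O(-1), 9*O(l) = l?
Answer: 40094/9 ≈ 4454.9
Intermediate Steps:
O(l) = l/9
Y(G, h) = -⅑ (Y(G, h) = (⅑)*(-1) = -⅑)
B(K, a) = -46/9 (B(K, a) = -5 - ⅑ = -46/9)
4145 + (-9*(-35) + B(-1, V/(-1) - 5/(-3))) = 4145 + (-9*(-35) - 46/9) = 4145 + (315 - 46/9) = 4145 + 2789/9 = 40094/9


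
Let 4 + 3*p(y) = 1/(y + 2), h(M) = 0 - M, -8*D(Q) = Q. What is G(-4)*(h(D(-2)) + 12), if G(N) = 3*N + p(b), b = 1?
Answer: -5593/36 ≈ -155.36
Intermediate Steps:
D(Q) = -Q/8
h(M) = -M
p(y) = -4/3 + 1/(3*(2 + y)) (p(y) = -4/3 + 1/(3*(y + 2)) = -4/3 + 1/(3*(2 + y)))
G(N) = -11/9 + 3*N (G(N) = 3*N + (-7 - 4*1)/(3*(2 + 1)) = 3*N + (⅓)*(-7 - 4)/3 = 3*N + (⅓)*(⅓)*(-11) = 3*N - 11/9 = -11/9 + 3*N)
G(-4)*(h(D(-2)) + 12) = (-11/9 + 3*(-4))*(-(-1)*(-2)/8 + 12) = (-11/9 - 12)*(-1*¼ + 12) = -119*(-¼ + 12)/9 = -119/9*47/4 = -5593/36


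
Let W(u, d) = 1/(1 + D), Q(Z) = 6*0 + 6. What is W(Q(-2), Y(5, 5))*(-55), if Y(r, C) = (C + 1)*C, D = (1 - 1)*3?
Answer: -55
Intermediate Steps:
D = 0 (D = 0*3 = 0)
Y(r, C) = C*(1 + C) (Y(r, C) = (1 + C)*C = C*(1 + C))
Q(Z) = 6 (Q(Z) = 0 + 6 = 6)
W(u, d) = 1 (W(u, d) = 1/(1 + 0) = 1/1 = 1)
W(Q(-2), Y(5, 5))*(-55) = 1*(-55) = -55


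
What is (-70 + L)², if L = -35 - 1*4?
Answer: 11881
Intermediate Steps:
L = -39 (L = -35 - 4 = -39)
(-70 + L)² = (-70 - 39)² = (-109)² = 11881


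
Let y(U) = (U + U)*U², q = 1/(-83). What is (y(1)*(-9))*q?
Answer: 18/83 ≈ 0.21687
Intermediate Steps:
q = -1/83 ≈ -0.012048
y(U) = 2*U³ (y(U) = (2*U)*U² = 2*U³)
(y(1)*(-9))*q = ((2*1³)*(-9))*(-1/83) = ((2*1)*(-9))*(-1/83) = (2*(-9))*(-1/83) = -18*(-1/83) = 18/83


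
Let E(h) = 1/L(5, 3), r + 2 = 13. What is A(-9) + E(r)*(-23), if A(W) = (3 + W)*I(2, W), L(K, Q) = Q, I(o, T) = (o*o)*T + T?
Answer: 787/3 ≈ 262.33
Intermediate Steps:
r = 11 (r = -2 + 13 = 11)
I(o, T) = T + T*o² (I(o, T) = o²*T + T = T*o² + T = T + T*o²)
A(W) = 5*W*(3 + W) (A(W) = (3 + W)*(W*(1 + 2²)) = (3 + W)*(W*(1 + 4)) = (3 + W)*(W*5) = (3 + W)*(5*W) = 5*W*(3 + W))
E(h) = ⅓ (E(h) = 1/3 = ⅓)
A(-9) + E(r)*(-23) = 5*(-9)*(3 - 9) + (⅓)*(-23) = 5*(-9)*(-6) - 23/3 = 270 - 23/3 = 787/3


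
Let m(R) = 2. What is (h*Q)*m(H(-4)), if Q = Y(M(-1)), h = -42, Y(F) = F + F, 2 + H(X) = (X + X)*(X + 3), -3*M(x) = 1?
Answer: 56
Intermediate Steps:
M(x) = -⅓ (M(x) = -⅓*1 = -⅓)
H(X) = -2 + 2*X*(3 + X) (H(X) = -2 + (X + X)*(X + 3) = -2 + (2*X)*(3 + X) = -2 + 2*X*(3 + X))
Y(F) = 2*F
Q = -⅔ (Q = 2*(-⅓) = -⅔ ≈ -0.66667)
(h*Q)*m(H(-4)) = -42*(-⅔)*2 = 28*2 = 56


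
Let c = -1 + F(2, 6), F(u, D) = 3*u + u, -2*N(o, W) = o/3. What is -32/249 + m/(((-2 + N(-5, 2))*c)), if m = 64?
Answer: -97184/12201 ≈ -7.9652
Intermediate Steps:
N(o, W) = -o/6 (N(o, W) = -o/(2*3) = -o/6)
F(u, D) = 4*u
c = 7 (c = -1 + 4*2 = -1 + 8 = 7)
-32/249 + m/(((-2 + N(-5, 2))*c)) = -32/249 + 64/(((-2 - ⅙*(-5))*7)) = -32*1/249 + 64/(((-2 + ⅚)*7)) = -32/249 + 64/((-7/6*7)) = -32/249 + 64/(-49/6) = -32/249 + 64*(-6/49) = -32/249 - 384/49 = -97184/12201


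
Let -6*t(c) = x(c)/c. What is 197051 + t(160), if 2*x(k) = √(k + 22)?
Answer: 197051 - √182/1920 ≈ 1.9705e+5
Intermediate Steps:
x(k) = √(22 + k)/2 (x(k) = √(k + 22)/2 = √(22 + k)/2)
t(c) = -√(22 + c)/(12*c) (t(c) = -√(22 + c)/2/(6*c) = -√(22 + c)/(12*c))
197051 + t(160) = 197051 - 1/12*√(22 + 160)/160 = 197051 - 1/12*1/160*√182 = 197051 - √182/1920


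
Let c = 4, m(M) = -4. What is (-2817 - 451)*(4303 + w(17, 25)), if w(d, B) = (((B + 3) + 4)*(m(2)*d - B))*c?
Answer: 24840068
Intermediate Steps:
w(d, B) = 4*(7 + B)*(-B - 4*d) (w(d, B) = (((B + 3) + 4)*(-4*d - B))*4 = (((3 + B) + 4)*(-B - 4*d))*4 = ((7 + B)*(-B - 4*d))*4 = 4*(7 + B)*(-B - 4*d))
(-2817 - 451)*(4303 + w(17, 25)) = (-2817 - 451)*(4303 + (-112*17 - 28*25 - 4*25**2 - 16*25*17)) = -3268*(4303 + (-1904 - 700 - 4*625 - 6800)) = -3268*(4303 + (-1904 - 700 - 2500 - 6800)) = -3268*(4303 - 11904) = -3268*(-7601) = 24840068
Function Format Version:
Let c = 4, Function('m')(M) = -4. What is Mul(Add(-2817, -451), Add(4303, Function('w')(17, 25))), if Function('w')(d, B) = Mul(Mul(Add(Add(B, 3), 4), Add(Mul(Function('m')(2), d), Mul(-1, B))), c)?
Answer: 24840068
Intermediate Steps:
Function('w')(d, B) = Mul(4, Add(7, B), Add(Mul(-1, B), Mul(-4, d))) (Function('w')(d, B) = Mul(Mul(Add(Add(B, 3), 4), Add(Mul(-4, d), Mul(-1, B))), 4) = Mul(Mul(Add(Add(3, B), 4), Add(Mul(-1, B), Mul(-4, d))), 4) = Mul(Mul(Add(7, B), Add(Mul(-1, B), Mul(-4, d))), 4) = Mul(4, Add(7, B), Add(Mul(-1, B), Mul(-4, d))))
Mul(Add(-2817, -451), Add(4303, Function('w')(17, 25))) = Mul(Add(-2817, -451), Add(4303, Add(Mul(-112, 17), Mul(-28, 25), Mul(-4, Pow(25, 2)), Mul(-16, 25, 17)))) = Mul(-3268, Add(4303, Add(-1904, -700, Mul(-4, 625), -6800))) = Mul(-3268, Add(4303, Add(-1904, -700, -2500, -6800))) = Mul(-3268, Add(4303, -11904)) = Mul(-3268, -7601) = 24840068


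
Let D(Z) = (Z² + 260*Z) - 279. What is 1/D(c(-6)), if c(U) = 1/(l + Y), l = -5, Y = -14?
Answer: -361/105658 ≈ -0.0034167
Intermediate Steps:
c(U) = -1/19 (c(U) = 1/(-5 - 14) = 1/(-19) = -1/19)
D(Z) = -279 + Z² + 260*Z
1/D(c(-6)) = 1/(-279 + (-1/19)² + 260*(-1/19)) = 1/(-279 + 1/361 - 260/19) = 1/(-105658/361) = -361/105658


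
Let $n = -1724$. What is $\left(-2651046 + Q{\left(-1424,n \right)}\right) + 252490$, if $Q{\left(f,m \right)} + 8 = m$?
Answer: $-2400288$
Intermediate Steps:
$Q{\left(f,m \right)} = -8 + m$
$\left(-2651046 + Q{\left(-1424,n \right)}\right) + 252490 = \left(-2651046 - 1732\right) + 252490 = -2652778 + 252490 = -2400288$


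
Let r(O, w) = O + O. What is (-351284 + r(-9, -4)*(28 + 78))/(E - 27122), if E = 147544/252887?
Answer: 44658832652/3429326835 ≈ 13.023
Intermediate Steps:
r(O, w) = 2*O
E = 147544/252887 (E = 147544*(1/252887) = 147544/252887 ≈ 0.58344)
(-351284 + r(-9, -4)*(28 + 78))/(E - 27122) = (-351284 + (2*(-9))*(28 + 78))/(147544/252887 - 27122) = (-351284 - 18*106)/(-6858653670/252887) = (-351284 - 1908)*(-252887/6858653670) = -353192*(-252887/6858653670) = 44658832652/3429326835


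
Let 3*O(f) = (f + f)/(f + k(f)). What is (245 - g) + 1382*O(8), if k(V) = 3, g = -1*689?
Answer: 52934/33 ≈ 1604.1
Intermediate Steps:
g = -689
O(f) = 2*f/(3*(3 + f)) (O(f) = ((f + f)/(f + 3))/3 = ((2*f)/(3 + f))/3 = (2*f/(3 + f))/3 = 2*f/(3*(3 + f)))
(245 - g) + 1382*O(8) = (245 - 1*(-689)) + 1382*((2/3)*8/(3 + 8)) = (245 + 689) + 1382*((2/3)*8/11) = 934 + 1382*((2/3)*8*(1/11)) = 934 + 1382*(16/33) = 934 + 22112/33 = 52934/33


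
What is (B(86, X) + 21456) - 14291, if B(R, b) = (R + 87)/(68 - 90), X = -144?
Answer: 157457/22 ≈ 7157.1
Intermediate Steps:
B(R, b) = -87/22 - R/22 (B(R, b) = (87 + R)/(-22) = (87 + R)*(-1/22) = -87/22 - R/22)
(B(86, X) + 21456) - 14291 = ((-87/22 - 1/22*86) + 21456) - 14291 = ((-87/22 - 43/11) + 21456) - 14291 = (-173/22 + 21456) - 14291 = 471859/22 - 14291 = 157457/22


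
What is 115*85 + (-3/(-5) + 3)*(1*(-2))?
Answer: 48839/5 ≈ 9767.8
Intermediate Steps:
115*85 + (-3/(-5) + 3)*(1*(-2)) = 9775 + (-3*(-⅕) + 3)*(-2) = 9775 + (⅗ + 3)*(-2) = 9775 + (18/5)*(-2) = 9775 - 36/5 = 48839/5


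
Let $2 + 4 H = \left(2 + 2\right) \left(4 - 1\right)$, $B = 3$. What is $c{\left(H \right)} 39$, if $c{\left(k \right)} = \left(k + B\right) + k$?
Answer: $312$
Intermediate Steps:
$H = \frac{5}{2}$ ($H = - \frac{1}{2} + \frac{\left(2 + 2\right) \left(4 - 1\right)}{4} = - \frac{1}{2} + \frac{4 \cdot 3}{4} = - \frac{1}{2} + \frac{1}{4} \cdot 12 = - \frac{1}{2} + 3 = \frac{5}{2} \approx 2.5$)
$c{\left(k \right)} = 3 + 2 k$ ($c{\left(k \right)} = \left(k + 3\right) + k = \left(3 + k\right) + k = 3 + 2 k$)
$c{\left(H \right)} 39 = \left(3 + 2 \cdot \frac{5}{2}\right) 39 = \left(3 + 5\right) 39 = 8 \cdot 39 = 312$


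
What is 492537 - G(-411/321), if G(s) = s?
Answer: 52701596/107 ≈ 4.9254e+5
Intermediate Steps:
492537 - G(-411/321) = 492537 - (-411)/321 = 492537 - 1*(-137/107) = 492537 + 137/107 = 52701596/107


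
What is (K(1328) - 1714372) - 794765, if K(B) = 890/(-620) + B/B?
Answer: -155566521/62 ≈ -2.5091e+6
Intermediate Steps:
K(B) = -27/62 (K(B) = 890*(-1/620) + 1 = -89/62 + 1 = -27/62)
(K(1328) - 1714372) - 794765 = (-27/62 - 1714372) - 794765 = -106291091/62 - 794765 = -155566521/62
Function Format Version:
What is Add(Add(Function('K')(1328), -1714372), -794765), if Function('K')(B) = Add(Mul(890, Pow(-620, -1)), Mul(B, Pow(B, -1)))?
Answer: Rational(-155566521, 62) ≈ -2.5091e+6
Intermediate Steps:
Function('K')(B) = Rational(-27, 62) (Function('K')(B) = Add(Mul(890, Rational(-1, 620)), 1) = Add(Rational(-89, 62), 1) = Rational(-27, 62))
Add(Add(Function('K')(1328), -1714372), -794765) = Add(Add(Rational(-27, 62), -1714372), -794765) = Add(Rational(-106291091, 62), -794765) = Rational(-155566521, 62)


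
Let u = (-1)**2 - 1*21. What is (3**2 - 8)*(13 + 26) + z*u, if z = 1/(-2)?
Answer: 49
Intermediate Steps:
u = -20 (u = 1 - 21 = -20)
z = -1/2 ≈ -0.50000
(3**2 - 8)*(13 + 26) + z*u = (3**2 - 8)*(13 + 26) - 1/2*(-20) = (9 - 8)*39 + 10 = 1*39 + 10 = 39 + 10 = 49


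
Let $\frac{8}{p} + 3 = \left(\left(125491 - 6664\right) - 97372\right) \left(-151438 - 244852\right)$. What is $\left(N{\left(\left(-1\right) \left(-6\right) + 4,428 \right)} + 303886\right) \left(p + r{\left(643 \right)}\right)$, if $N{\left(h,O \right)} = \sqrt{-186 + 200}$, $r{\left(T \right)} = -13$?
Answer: $- \frac{33588891960992742}{8502401953} - \frac{110531225397 \sqrt{14}}{8502401953} \approx -3.9506 \cdot 10^{6}$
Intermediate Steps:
$p = - \frac{8}{8502401953}$ ($p = \frac{8}{-3 + \left(\left(125491 - 6664\right) - 97372\right) \left(-151438 - 244852\right)} = \frac{8}{-3 + \left(118827 - 97372\right) \left(-396290\right)} = \frac{8}{-3 + 21455 \left(-396290\right)} = \frac{8}{-3 - 8502401950} = \frac{8}{-8502401953} = 8 \left(- \frac{1}{8502401953}\right) = - \frac{8}{8502401953} \approx -9.4091 \cdot 10^{-10}$)
$N{\left(h,O \right)} = \sqrt{14}$
$\left(N{\left(\left(-1\right) \left(-6\right) + 4,428 \right)} + 303886\right) \left(p + r{\left(643 \right)}\right) = \left(\sqrt{14} + 303886\right) \left(- \frac{8}{8502401953} - 13\right) = \left(303886 + \sqrt{14}\right) \left(- \frac{110531225397}{8502401953}\right) = - \frac{33588891960992742}{8502401953} - \frac{110531225397 \sqrt{14}}{8502401953}$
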